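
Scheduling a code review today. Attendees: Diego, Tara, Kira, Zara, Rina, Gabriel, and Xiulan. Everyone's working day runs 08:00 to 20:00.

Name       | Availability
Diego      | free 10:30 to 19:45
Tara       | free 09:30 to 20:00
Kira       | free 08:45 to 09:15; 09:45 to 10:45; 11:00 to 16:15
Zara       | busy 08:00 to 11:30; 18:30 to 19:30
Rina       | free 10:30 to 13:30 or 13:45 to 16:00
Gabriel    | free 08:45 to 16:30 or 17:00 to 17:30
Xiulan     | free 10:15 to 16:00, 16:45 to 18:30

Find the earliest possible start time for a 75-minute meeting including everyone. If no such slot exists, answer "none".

11:30

Diego free: 10:30-19:45.
Tara free: 09:30-20:00.
Kira free: 08:45-09:15, 09:45-10:45, 11:00-16:15.
Zara free: 11:30-18:30, 19:30-20:00 (invert busy blocks within the working day).
Rina free: 10:30-13:30, 13:45-16:00.
Gabriel free: 08:45-16:30, 17:00-17:30.
Xiulan free: 10:15-16:00, 16:45-18:30.
Diego ∩ Tara: 10:30-19:45.
Diego ∩ Tara ∩ Kira: 10:30-10:45, 11:00-16:15.
Diego ∩ Tara ∩ Kira ∩ Zara: 11:30-16:15.
Diego ∩ Tara ∩ Kira ∩ Zara ∩ Rina: 11:30-13:30, 13:45-16:00.
Diego ∩ Tara ∩ Kira ∩ Zara ∩ Rina ∩ Gabriel: 11:30-13:30, 13:45-16:00.
Diego ∩ Tara ∩ Kira ∩ Zara ∩ Rina ∩ Gabriel ∩ Xiulan: 11:30-13:30, 13:45-16:00.
The first common window of at least 75 minutes is 11:30-13:30, so the earliest start is 11:30.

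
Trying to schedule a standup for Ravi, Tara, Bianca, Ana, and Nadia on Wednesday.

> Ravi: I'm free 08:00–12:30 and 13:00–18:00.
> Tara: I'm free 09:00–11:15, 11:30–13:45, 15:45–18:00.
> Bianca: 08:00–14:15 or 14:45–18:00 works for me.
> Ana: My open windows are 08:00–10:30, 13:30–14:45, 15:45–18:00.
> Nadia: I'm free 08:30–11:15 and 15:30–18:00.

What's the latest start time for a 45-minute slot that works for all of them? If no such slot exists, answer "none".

Ravi ∩ Tara: 09:00-11:15, 11:30-12:30, 13:00-13:45, 15:45-18:00.
Ravi ∩ Tara ∩ Bianca: 09:00-11:15, 11:30-12:30, 13:00-13:45, 15:45-18:00.
Ravi ∩ Tara ∩ Bianca ∩ Ana: 09:00-10:30, 13:30-13:45, 15:45-18:00.
Ravi ∩ Tara ∩ Bianca ∩ Ana ∩ Nadia: 09:00-10:30, 15:45-18:00.
So the common availability across everyone is 09:00-10:30, 15:45-18:00.
The last common window of at least 45 minutes is 15:45-18:00; a 45-minute meeting can start as late as 17:15 and still end by 18:00.

17:15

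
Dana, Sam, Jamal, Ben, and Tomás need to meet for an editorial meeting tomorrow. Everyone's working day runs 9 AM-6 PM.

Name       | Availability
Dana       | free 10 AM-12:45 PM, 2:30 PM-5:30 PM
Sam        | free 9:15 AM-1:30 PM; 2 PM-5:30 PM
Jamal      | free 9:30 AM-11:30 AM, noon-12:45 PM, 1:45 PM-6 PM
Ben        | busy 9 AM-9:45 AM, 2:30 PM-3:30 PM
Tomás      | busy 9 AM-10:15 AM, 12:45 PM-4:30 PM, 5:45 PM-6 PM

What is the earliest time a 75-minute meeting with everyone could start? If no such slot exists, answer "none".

Dana free: 10:00-12:45, 14:30-17:30.
Sam free: 09:15-13:30, 14:00-17:30.
Jamal free: 09:30-11:30, 12:00-12:45, 13:45-18:00.
Ben free: 09:45-14:30, 15:30-18:00 (invert busy blocks within the working day).
Tomás free: 10:15-12:45, 16:30-17:45 (invert busy blocks within the working day).
Dana ∩ Sam: 10:00-12:45, 14:30-17:30.
Dana ∩ Sam ∩ Jamal: 10:00-11:30, 12:00-12:45, 14:30-17:30.
Dana ∩ Sam ∩ Jamal ∩ Ben: 10:00-11:30, 12:00-12:45, 15:30-17:30.
Dana ∩ Sam ∩ Jamal ∩ Ben ∩ Tomás: 10:15-11:30, 12:00-12:45, 16:30-17:30.
So the common availability across everyone is 10:15-11:30, 12:00-12:45, 16:30-17:30.
The first common window of at least 75 minutes is 10:15-11:30, so the earliest start is 10:15.

10:15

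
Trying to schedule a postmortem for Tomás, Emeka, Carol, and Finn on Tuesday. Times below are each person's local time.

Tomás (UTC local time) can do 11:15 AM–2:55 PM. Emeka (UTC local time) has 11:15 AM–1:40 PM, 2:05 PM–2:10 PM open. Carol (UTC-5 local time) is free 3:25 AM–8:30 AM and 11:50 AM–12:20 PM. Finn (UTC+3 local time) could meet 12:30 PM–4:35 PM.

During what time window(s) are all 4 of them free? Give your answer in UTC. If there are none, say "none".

11:15-13:30

Tomás in UTC: 11:15-14:55.
Emeka in UTC: 11:15-13:40, 14:05-14:10.
Carol in UTC: 08:25-13:30, 16:50-17:20 (add 5h to convert from UTC-5).
Finn in UTC: 09:30-13:35 (subtract 3h to convert from UTC+3).
Tomás ∩ Emeka: 11:15-13:40, 14:05-14:10.
Tomás ∩ Emeka ∩ Carol: 11:15-13:30.
Tomás ∩ Emeka ∩ Carol ∩ Finn: 11:15-13:30.
So the common availability across everyone is 11:15-13:30.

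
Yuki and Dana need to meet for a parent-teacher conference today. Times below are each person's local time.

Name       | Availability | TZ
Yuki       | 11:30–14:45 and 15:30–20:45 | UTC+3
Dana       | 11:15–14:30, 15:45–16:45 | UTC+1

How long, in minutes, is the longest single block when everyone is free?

90

Yuki in UTC: 08:30-11:45, 12:30-17:45 (subtract 3h to convert from UTC+3).
Dana in UTC: 10:15-13:30, 14:45-15:45 (subtract 1h to convert from UTC+1).
Yuki ∩ Dana: 10:15-11:45, 12:30-13:30, 14:45-15:45.
The longest is 10:15-11:45 at 90 minutes.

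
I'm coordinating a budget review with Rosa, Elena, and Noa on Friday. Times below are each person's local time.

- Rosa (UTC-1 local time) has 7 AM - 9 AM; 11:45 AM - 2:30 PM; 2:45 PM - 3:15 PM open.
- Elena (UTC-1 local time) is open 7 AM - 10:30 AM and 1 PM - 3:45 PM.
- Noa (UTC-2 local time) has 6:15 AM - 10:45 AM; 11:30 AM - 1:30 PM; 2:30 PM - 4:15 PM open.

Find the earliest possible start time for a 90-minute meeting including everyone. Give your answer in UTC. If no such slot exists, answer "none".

Rosa in UTC: 08:00-10:00, 12:45-15:30, 15:45-16:15 (add 1h to convert from UTC-1).
Elena in UTC: 08:00-11:30, 14:00-16:45 (add 1h to convert from UTC-1).
Noa in UTC: 08:15-12:45, 13:30-15:30, 16:30-18:15 (add 2h to convert from UTC-2).
Rosa ∩ Elena: 08:00-10:00, 14:00-15:30, 15:45-16:15.
Rosa ∩ Elena ∩ Noa: 08:15-10:00, 14:00-15:30.
The first common window of at least 90 minutes is 08:15-10:00, so the earliest start is 08:15.

08:15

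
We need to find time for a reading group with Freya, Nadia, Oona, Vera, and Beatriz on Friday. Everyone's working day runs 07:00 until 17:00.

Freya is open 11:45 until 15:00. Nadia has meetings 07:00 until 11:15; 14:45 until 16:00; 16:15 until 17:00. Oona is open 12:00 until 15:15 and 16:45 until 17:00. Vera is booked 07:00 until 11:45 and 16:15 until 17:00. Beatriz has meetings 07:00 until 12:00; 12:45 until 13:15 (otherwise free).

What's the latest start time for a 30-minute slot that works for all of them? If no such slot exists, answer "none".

Freya free: 11:45-15:00.
Nadia free: 11:15-14:45, 16:00-16:15 (invert busy blocks within the working day).
Oona free: 12:00-15:15, 16:45-17:00.
Vera free: 11:45-16:15 (invert busy blocks within the working day).
Beatriz free: 12:00-12:45, 13:15-17:00 (invert busy blocks within the working day).
Freya ∩ Nadia: 11:45-14:45.
Freya ∩ Nadia ∩ Oona: 12:00-14:45.
Freya ∩ Nadia ∩ Oona ∩ Vera: 12:00-14:45.
Freya ∩ Nadia ∩ Oona ∩ Vera ∩ Beatriz: 12:00-12:45, 13:15-14:45.
The last common window of at least 30 minutes is 13:15-14:45; a 30-minute meeting can start as late as 14:15 and still end by 14:45.

14:15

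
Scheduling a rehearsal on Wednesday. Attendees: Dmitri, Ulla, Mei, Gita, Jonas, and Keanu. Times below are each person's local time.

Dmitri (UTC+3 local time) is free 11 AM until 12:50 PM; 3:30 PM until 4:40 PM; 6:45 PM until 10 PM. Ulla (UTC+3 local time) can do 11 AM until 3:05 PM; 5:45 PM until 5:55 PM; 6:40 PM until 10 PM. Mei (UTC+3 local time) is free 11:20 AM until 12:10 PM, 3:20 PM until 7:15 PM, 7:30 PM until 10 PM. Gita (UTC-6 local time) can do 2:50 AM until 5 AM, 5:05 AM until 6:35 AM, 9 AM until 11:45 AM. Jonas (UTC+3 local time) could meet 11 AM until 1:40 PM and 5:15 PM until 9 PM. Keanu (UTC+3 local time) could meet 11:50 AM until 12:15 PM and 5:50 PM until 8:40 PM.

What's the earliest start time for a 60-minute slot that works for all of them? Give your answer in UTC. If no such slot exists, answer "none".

16:30

Dmitri in UTC: 08:00-09:50, 12:30-13:40, 15:45-19:00 (subtract 3h to convert from UTC+3).
Ulla in UTC: 08:00-12:05, 14:45-14:55, 15:40-19:00 (subtract 3h to convert from UTC+3).
Mei in UTC: 08:20-09:10, 12:20-16:15, 16:30-19:00 (subtract 3h to convert from UTC+3).
Gita in UTC: 08:50-11:00, 11:05-12:35, 15:00-17:45 (add 6h to convert from UTC-6).
Jonas in UTC: 08:00-10:40, 14:15-18:00 (subtract 3h to convert from UTC+3).
Keanu in UTC: 08:50-09:15, 14:50-17:40 (subtract 3h to convert from UTC+3).
Dmitri ∩ Ulla: 08:00-09:50, 15:45-19:00.
Dmitri ∩ Ulla ∩ Mei: 08:20-09:10, 15:45-16:15, 16:30-19:00.
Dmitri ∩ Ulla ∩ Mei ∩ Gita: 08:50-09:10, 15:45-16:15, 16:30-17:45.
Dmitri ∩ Ulla ∩ Mei ∩ Gita ∩ Jonas: 08:50-09:10, 15:45-16:15, 16:30-17:45.
Dmitri ∩ Ulla ∩ Mei ∩ Gita ∩ Jonas ∩ Keanu: 08:50-09:10, 15:45-16:15, 16:30-17:40.
The first common window of at least 60 minutes is 16:30-17:40, so the earliest start is 16:30.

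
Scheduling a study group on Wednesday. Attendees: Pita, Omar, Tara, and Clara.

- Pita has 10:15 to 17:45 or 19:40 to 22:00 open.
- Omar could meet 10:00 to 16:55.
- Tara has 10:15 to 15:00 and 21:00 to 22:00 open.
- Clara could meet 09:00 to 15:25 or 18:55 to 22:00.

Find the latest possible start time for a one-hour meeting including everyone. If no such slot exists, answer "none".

14:00

Pita ∩ Omar: 10:15-16:55.
Pita ∩ Omar ∩ Tara: 10:15-15:00.
Pita ∩ Omar ∩ Tara ∩ Clara: 10:15-15:00.
The last common window of at least 60 minutes is 10:15-15:00; a 60-minute meeting can start as late as 14:00 and still end by 15:00.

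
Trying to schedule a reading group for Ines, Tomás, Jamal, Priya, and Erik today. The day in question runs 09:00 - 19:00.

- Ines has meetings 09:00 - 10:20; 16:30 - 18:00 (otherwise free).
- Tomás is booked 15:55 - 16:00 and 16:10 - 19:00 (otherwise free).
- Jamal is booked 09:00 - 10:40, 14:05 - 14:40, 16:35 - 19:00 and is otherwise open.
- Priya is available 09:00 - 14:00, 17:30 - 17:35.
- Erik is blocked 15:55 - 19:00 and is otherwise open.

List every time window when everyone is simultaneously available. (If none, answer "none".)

10:40-14:00

Ines free: 10:20-16:30, 18:00-19:00 (invert busy blocks within the working day).
Tomás free: 09:00-15:55, 16:00-16:10 (invert busy blocks within the working day).
Jamal free: 10:40-14:05, 14:40-16:35 (invert busy blocks within the working day).
Priya free: 09:00-14:00, 17:30-17:35.
Erik free: 09:00-15:55 (invert busy blocks within the working day).
Ines ∩ Tomás: 10:20-15:55, 16:00-16:10.
Ines ∩ Tomás ∩ Jamal: 10:40-14:05, 14:40-15:55, 16:00-16:10.
Ines ∩ Tomás ∩ Jamal ∩ Priya: 10:40-14:00.
Ines ∩ Tomás ∩ Jamal ∩ Priya ∩ Erik: 10:40-14:00.
So the common availability across everyone is 10:40-14:00.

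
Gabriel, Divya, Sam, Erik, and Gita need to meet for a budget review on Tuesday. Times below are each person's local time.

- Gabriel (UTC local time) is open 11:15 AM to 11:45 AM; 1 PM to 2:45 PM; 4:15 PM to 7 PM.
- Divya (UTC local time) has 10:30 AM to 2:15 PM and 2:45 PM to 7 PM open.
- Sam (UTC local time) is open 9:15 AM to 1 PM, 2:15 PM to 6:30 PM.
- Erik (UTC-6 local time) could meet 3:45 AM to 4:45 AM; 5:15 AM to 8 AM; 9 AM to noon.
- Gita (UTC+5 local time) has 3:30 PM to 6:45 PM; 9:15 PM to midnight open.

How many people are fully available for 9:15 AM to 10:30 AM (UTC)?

1

Gabriel in UTC: 11:15-11:45, 13:00-14:45, 16:15-19:00.
Divya in UTC: 10:30-14:15, 14:45-19:00.
Sam in UTC: 09:15-13:00, 14:15-18:30.
Erik in UTC: 09:45-10:45, 11:15-14:00, 15:00-18:00 (add 6h to convert from UTC-6).
Gita in UTC: 10:30-13:45, 16:15-19:00 (subtract 5h to convert from UTC+5).
Sam can make the full 09:15-10:30 slot — that's 1.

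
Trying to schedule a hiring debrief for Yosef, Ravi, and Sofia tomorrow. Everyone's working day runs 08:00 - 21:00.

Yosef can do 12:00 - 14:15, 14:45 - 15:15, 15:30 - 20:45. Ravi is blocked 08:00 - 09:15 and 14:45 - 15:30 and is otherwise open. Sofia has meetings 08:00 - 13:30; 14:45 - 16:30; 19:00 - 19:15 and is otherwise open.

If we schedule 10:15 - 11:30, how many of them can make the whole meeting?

1

Yosef free: 12:00-14:15, 14:45-15:15, 15:30-20:45.
Ravi free: 09:15-14:45, 15:30-21:00 (invert busy blocks within the working day).
Sofia free: 13:30-14:45, 16:30-19:00, 19:15-21:00 (invert busy blocks within the working day).
Ravi can make the full 10:15-11:30 slot — that's 1.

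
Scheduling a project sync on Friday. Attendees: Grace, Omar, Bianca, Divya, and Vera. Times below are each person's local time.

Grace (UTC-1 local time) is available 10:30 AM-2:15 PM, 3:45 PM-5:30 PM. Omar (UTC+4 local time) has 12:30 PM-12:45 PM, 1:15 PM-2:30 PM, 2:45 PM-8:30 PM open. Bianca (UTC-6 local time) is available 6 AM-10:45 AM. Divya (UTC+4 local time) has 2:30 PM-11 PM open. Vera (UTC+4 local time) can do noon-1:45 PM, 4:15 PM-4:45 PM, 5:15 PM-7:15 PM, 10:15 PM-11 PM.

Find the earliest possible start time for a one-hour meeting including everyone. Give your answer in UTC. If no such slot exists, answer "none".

13:15

Grace in UTC: 11:30-15:15, 16:45-18:30 (add 1h to convert from UTC-1).
Omar in UTC: 08:30-08:45, 09:15-10:30, 10:45-16:30 (subtract 4h to convert from UTC+4).
Bianca in UTC: 12:00-16:45 (add 6h to convert from UTC-6).
Divya in UTC: 10:30-19:00 (subtract 4h to convert from UTC+4).
Vera in UTC: 08:00-09:45, 12:15-12:45, 13:15-15:15, 18:15-19:00 (subtract 4h to convert from UTC+4).
Grace ∩ Omar: 11:30-15:15.
Grace ∩ Omar ∩ Bianca: 12:00-15:15.
Grace ∩ Omar ∩ Bianca ∩ Divya: 12:00-15:15.
Grace ∩ Omar ∩ Bianca ∩ Divya ∩ Vera: 12:15-12:45, 13:15-15:15.
So the common availability across everyone is 12:15-12:45, 13:15-15:15.
The first common window of at least 60 minutes is 13:15-15:15, so the earliest start is 13:15.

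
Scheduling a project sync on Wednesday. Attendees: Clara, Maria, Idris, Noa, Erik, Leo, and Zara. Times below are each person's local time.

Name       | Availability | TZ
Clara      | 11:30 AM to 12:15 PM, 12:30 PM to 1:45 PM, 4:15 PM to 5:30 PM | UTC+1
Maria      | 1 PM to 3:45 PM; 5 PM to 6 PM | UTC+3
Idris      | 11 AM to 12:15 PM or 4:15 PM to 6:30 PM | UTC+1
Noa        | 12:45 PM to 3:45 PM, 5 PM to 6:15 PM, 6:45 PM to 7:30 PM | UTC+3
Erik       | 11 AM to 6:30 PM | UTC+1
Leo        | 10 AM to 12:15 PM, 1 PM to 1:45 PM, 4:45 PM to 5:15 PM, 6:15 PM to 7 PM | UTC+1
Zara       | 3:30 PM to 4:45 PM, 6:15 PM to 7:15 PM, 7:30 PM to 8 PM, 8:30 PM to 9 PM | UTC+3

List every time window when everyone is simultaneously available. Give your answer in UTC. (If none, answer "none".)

Clara in UTC: 10:30-11:15, 11:30-12:45, 15:15-16:30 (subtract 1h to convert from UTC+1).
Maria in UTC: 10:00-12:45, 14:00-15:00 (subtract 3h to convert from UTC+3).
Idris in UTC: 10:00-11:15, 15:15-17:30 (subtract 1h to convert from UTC+1).
Noa in UTC: 09:45-12:45, 14:00-15:15, 15:45-16:30 (subtract 3h to convert from UTC+3).
Erik in UTC: 10:00-17:30 (subtract 1h to convert from UTC+1).
Leo in UTC: 09:00-11:15, 12:00-12:45, 15:45-16:15, 17:15-18:00 (subtract 1h to convert from UTC+1).
Zara in UTC: 12:30-13:45, 15:15-16:15, 16:30-17:00, 17:30-18:00 (subtract 3h to convert from UTC+3).
Clara ∩ Maria: 10:30-11:15, 11:30-12:45.
Clara ∩ Maria ∩ Idris: 10:30-11:15.
Clara ∩ Maria ∩ Idris ∩ Noa: 10:30-11:15.
Clara ∩ Maria ∩ Idris ∩ Noa ∩ Erik: 10:30-11:15.
Clara ∩ Maria ∩ Idris ∩ Noa ∩ Erik ∩ Leo: 10:30-11:15.
Clara ∩ Maria ∩ Idris ∩ Noa ∩ Erik ∩ Leo ∩ Zara: ∅.
There is no time when everyone is free.

none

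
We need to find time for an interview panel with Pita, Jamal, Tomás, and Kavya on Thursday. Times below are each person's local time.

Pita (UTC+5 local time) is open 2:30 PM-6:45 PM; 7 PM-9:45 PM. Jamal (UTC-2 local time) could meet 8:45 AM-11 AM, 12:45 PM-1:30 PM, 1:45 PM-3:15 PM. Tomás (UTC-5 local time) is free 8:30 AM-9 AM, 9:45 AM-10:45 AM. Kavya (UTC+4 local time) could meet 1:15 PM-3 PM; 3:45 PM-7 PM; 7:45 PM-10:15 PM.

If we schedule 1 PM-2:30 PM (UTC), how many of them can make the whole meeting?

Pita in UTC: 09:30-13:45, 14:00-16:45 (subtract 5h to convert from UTC+5).
Jamal in UTC: 10:45-13:00, 14:45-15:30, 15:45-17:15 (add 2h to convert from UTC-2).
Tomás in UTC: 13:30-14:00, 14:45-15:45 (add 5h to convert from UTC-5).
Kavya in UTC: 09:15-11:00, 11:45-15:00, 15:45-18:15 (subtract 4h to convert from UTC+4).
Kavya can make the full 13:00-14:30 slot — that's 1.

1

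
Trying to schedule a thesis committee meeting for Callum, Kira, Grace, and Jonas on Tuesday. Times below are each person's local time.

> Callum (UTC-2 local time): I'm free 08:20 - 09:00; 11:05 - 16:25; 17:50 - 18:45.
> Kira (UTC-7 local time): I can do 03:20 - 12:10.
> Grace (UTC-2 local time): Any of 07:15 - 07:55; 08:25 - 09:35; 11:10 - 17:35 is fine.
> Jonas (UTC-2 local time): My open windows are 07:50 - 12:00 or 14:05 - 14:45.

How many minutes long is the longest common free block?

Callum in UTC: 10:20-11:00, 13:05-18:25, 19:50-20:45 (add 2h to convert from UTC-2).
Kira in UTC: 10:20-19:10 (add 7h to convert from UTC-7).
Grace in UTC: 09:15-09:55, 10:25-11:35, 13:10-19:35 (add 2h to convert from UTC-2).
Jonas in UTC: 09:50-14:00, 16:05-16:45 (add 2h to convert from UTC-2).
Callum ∩ Kira: 10:20-11:00, 13:05-18:25.
Callum ∩ Kira ∩ Grace: 10:25-11:00, 13:10-18:25.
Callum ∩ Kira ∩ Grace ∩ Jonas: 10:25-11:00, 13:10-14:00, 16:05-16:45.
The longest is 13:10-14:00 at 50 minutes.

50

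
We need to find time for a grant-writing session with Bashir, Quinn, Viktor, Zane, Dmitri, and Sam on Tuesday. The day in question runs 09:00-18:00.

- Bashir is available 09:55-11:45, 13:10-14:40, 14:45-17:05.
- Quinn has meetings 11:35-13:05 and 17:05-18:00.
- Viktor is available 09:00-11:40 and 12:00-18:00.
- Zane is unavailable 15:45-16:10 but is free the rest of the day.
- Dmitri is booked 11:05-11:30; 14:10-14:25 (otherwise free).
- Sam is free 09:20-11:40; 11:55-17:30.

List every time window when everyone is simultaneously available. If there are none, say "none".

Bashir free: 09:55-11:45, 13:10-14:40, 14:45-17:05.
Quinn free: 09:00-11:35, 13:05-17:05 (invert busy blocks within the working day).
Viktor free: 09:00-11:40, 12:00-18:00.
Zane free: 09:00-15:45, 16:10-18:00 (invert busy blocks within the working day).
Dmitri free: 09:00-11:05, 11:30-14:10, 14:25-18:00 (invert busy blocks within the working day).
Sam free: 09:20-11:40, 11:55-17:30.
Bashir ∩ Quinn: 09:55-11:35, 13:10-14:40, 14:45-17:05.
Bashir ∩ Quinn ∩ Viktor: 09:55-11:35, 13:10-14:40, 14:45-17:05.
Bashir ∩ Quinn ∩ Viktor ∩ Zane: 09:55-11:35, 13:10-14:40, 14:45-15:45, 16:10-17:05.
Bashir ∩ Quinn ∩ Viktor ∩ Zane ∩ Dmitri: 09:55-11:05, 11:30-11:35, 13:10-14:10, 14:25-14:40, 14:45-15:45, 16:10-17:05.
Bashir ∩ Quinn ∩ Viktor ∩ Zane ∩ Dmitri ∩ Sam: 09:55-11:05, 11:30-11:35, 13:10-14:10, 14:25-14:40, 14:45-15:45, 16:10-17:05.

09:55-11:05, 11:30-11:35, 13:10-14:10, 14:25-14:40, 14:45-15:45, 16:10-17:05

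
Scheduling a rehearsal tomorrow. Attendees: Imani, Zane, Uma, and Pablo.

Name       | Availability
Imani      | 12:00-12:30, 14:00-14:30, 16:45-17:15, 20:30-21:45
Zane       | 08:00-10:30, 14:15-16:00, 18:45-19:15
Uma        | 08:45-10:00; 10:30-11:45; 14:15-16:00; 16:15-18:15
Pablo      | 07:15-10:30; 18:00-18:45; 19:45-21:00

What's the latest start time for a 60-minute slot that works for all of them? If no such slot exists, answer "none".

Imani ∩ Zane: 14:15-14:30.
Imani ∩ Zane ∩ Uma: 14:15-14:30.
Imani ∩ Zane ∩ Uma ∩ Pablo: ∅.
There is no time when everyone is free.
No common window is at least 60 minutes long.

none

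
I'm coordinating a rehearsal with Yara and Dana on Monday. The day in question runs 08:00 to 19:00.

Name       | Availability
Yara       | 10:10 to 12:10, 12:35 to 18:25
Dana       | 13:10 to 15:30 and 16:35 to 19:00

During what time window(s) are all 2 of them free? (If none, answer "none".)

Yara ∩ Dana: 13:10-15:30, 16:35-18:25.
Those are the intersection windows.

13:10-15:30, 16:35-18:25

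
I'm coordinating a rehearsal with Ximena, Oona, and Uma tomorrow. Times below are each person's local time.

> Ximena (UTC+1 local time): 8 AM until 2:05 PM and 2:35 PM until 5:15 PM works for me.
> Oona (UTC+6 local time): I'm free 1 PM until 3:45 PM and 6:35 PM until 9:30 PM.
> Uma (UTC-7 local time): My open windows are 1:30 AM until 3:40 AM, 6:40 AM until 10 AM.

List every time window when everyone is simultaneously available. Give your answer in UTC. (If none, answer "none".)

Ximena in UTC: 07:00-13:05, 13:35-16:15 (subtract 1h to convert from UTC+1).
Oona in UTC: 07:00-09:45, 12:35-15:30 (subtract 6h to convert from UTC+6).
Uma in UTC: 08:30-10:40, 13:40-17:00 (add 7h to convert from UTC-7).
Ximena ∩ Oona: 07:00-09:45, 12:35-13:05, 13:35-15:30.
Ximena ∩ Oona ∩ Uma: 08:30-09:45, 13:40-15:30.

08:30-09:45, 13:40-15:30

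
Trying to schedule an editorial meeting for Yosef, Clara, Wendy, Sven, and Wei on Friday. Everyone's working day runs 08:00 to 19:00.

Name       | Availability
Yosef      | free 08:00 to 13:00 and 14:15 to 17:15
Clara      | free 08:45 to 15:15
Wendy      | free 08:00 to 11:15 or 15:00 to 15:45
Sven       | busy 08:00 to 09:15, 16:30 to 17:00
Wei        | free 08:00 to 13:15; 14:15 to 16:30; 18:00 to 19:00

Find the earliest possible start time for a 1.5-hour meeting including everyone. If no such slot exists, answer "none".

09:15

Yosef free: 08:00-13:00, 14:15-17:15.
Clara free: 08:45-15:15.
Wendy free: 08:00-11:15, 15:00-15:45.
Sven free: 09:15-16:30, 17:00-19:00 (invert busy blocks within the working day).
Wei free: 08:00-13:15, 14:15-16:30, 18:00-19:00.
Yosef ∩ Clara: 08:45-13:00, 14:15-15:15.
Yosef ∩ Clara ∩ Wendy: 08:45-11:15, 15:00-15:15.
Yosef ∩ Clara ∩ Wendy ∩ Sven: 09:15-11:15, 15:00-15:15.
Yosef ∩ Clara ∩ Wendy ∩ Sven ∩ Wei: 09:15-11:15, 15:00-15:15.
Those are the intersection windows.
The first common window of at least 90 minutes is 09:15-11:15, so the earliest start is 09:15.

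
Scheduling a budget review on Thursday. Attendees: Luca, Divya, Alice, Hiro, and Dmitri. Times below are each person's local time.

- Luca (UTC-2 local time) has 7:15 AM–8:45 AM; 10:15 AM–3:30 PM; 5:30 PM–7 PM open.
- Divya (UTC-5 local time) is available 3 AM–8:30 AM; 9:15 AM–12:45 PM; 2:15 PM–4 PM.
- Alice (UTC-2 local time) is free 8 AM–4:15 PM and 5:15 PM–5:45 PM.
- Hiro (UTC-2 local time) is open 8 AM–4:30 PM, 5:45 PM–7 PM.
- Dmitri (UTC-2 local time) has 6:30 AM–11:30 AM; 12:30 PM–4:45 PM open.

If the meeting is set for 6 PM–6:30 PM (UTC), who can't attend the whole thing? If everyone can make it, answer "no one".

Alice, Divya, Luca

Luca in UTC: 09:15-10:45, 12:15-17:30, 19:30-21:00 (add 2h to convert from UTC-2).
Divya in UTC: 08:00-13:30, 14:15-17:45, 19:15-21:00 (add 5h to convert from UTC-5).
Alice in UTC: 10:00-18:15, 19:15-19:45 (add 2h to convert from UTC-2).
Hiro in UTC: 10:00-18:30, 19:45-21:00 (add 2h to convert from UTC-2).
Dmitri in UTC: 08:30-13:30, 14:30-18:45 (add 2h to convert from UTC-2).
Luca: not fully free for 18:00-18:30. Divya: not fully free for 18:00-18:30. Alice: not fully free for 18:00-18:30. Hiro: free for 18:00-18:30. Dmitri: free for 18:00-18:30.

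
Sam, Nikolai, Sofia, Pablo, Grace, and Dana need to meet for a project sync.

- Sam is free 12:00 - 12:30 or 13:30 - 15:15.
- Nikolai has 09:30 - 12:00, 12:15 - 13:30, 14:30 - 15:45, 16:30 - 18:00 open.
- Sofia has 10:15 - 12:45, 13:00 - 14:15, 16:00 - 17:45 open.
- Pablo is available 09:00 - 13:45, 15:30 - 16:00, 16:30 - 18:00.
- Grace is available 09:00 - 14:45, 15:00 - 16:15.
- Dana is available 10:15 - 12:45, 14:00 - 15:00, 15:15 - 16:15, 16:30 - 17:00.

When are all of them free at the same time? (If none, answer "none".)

Sam ∩ Nikolai: 12:15-12:30, 14:30-15:15.
Sam ∩ Nikolai ∩ Sofia: 12:15-12:30.
Sam ∩ Nikolai ∩ Sofia ∩ Pablo: 12:15-12:30.
Sam ∩ Nikolai ∩ Sofia ∩ Pablo ∩ Grace: 12:15-12:30.
Sam ∩ Nikolai ∩ Sofia ∩ Pablo ∩ Grace ∩ Dana: 12:15-12:30.
Those are the intersection windows.

12:15-12:30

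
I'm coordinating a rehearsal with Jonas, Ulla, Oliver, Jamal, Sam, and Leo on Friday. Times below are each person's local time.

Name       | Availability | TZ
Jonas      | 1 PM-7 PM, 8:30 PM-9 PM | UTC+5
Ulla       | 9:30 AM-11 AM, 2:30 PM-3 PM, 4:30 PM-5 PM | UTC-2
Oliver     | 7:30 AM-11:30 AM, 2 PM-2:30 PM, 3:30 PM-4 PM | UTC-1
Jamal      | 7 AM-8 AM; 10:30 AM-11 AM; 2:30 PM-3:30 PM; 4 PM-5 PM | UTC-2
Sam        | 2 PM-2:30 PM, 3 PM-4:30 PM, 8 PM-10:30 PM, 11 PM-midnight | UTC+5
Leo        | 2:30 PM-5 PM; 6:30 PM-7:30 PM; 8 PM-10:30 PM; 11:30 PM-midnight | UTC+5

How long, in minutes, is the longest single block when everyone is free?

Jonas in UTC: 08:00-14:00, 15:30-16:00 (subtract 5h to convert from UTC+5).
Ulla in UTC: 11:30-13:00, 16:30-17:00, 18:30-19:00 (add 2h to convert from UTC-2).
Oliver in UTC: 08:30-12:30, 15:00-15:30, 16:30-17:00 (add 1h to convert from UTC-1).
Jamal in UTC: 09:00-10:00, 12:30-13:00, 16:30-17:30, 18:00-19:00 (add 2h to convert from UTC-2).
Sam in UTC: 09:00-09:30, 10:00-11:30, 15:00-17:30, 18:00-19:00 (subtract 5h to convert from UTC+5).
Leo in UTC: 09:30-12:00, 13:30-14:30, 15:00-17:30, 18:30-19:00 (subtract 5h to convert from UTC+5).
Jonas ∩ Ulla: 11:30-13:00.
Jonas ∩ Ulla ∩ Oliver: 11:30-12:30.
Jonas ∩ Ulla ∩ Oliver ∩ Jamal: ∅.
Jonas ∩ Ulla ∩ Oliver ∩ Jamal ∩ Sam: ∅.
Jonas ∩ Ulla ∩ Oliver ∩ Jamal ∩ Sam ∩ Leo: ∅.
There is no time when everyone is free.
No common window exists, so the longest block is 0 minutes.

0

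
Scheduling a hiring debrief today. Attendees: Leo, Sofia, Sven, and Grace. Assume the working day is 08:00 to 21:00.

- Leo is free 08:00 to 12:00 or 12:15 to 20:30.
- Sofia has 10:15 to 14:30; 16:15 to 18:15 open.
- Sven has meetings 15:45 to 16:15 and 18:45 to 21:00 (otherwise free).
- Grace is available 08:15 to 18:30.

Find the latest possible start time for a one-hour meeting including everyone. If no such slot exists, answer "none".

17:15

Leo free: 08:00-12:00, 12:15-20:30.
Sofia free: 10:15-14:30, 16:15-18:15.
Sven free: 08:00-15:45, 16:15-18:45 (invert busy blocks within the working day).
Grace free: 08:15-18:30.
Leo ∩ Sofia: 10:15-12:00, 12:15-14:30, 16:15-18:15.
Leo ∩ Sofia ∩ Sven: 10:15-12:00, 12:15-14:30, 16:15-18:15.
Leo ∩ Sofia ∩ Sven ∩ Grace: 10:15-12:00, 12:15-14:30, 16:15-18:15.
So the common availability across everyone is 10:15-12:00, 12:15-14:30, 16:15-18:15.
The last common window of at least 60 minutes is 16:15-18:15; a 60-minute meeting can start as late as 17:15 and still end by 18:15.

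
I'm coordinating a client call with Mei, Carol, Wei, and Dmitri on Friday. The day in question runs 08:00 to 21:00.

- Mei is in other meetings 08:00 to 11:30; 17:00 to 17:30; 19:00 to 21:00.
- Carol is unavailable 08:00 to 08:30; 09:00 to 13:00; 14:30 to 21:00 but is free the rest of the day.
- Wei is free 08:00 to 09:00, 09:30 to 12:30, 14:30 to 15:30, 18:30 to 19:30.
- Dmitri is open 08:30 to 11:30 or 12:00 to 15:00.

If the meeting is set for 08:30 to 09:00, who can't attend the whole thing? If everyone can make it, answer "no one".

Mei free: 11:30-17:00, 17:30-19:00 (invert busy blocks within the working day).
Carol free: 08:30-09:00, 13:00-14:30 (invert busy blocks within the working day).
Wei free: 08:00-09:00, 09:30-12:30, 14:30-15:30, 18:30-19:30.
Dmitri free: 08:30-11:30, 12:00-15:00.
Mei: not fully free for 08:30-09:00. Carol: free for 08:30-09:00. Wei: free for 08:30-09:00. Dmitri: free for 08:30-09:00.

Mei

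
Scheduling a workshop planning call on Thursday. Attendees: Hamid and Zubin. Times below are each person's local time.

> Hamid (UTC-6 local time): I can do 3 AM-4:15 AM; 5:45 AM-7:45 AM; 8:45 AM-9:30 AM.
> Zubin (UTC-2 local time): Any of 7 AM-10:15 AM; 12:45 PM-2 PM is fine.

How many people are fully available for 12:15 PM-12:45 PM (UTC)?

1

Hamid in UTC: 09:00-10:15, 11:45-13:45, 14:45-15:30 (add 6h to convert from UTC-6).
Zubin in UTC: 09:00-12:15, 14:45-16:00 (add 2h to convert from UTC-2).
Hamid can make the full 12:15-12:45 slot — that's 1.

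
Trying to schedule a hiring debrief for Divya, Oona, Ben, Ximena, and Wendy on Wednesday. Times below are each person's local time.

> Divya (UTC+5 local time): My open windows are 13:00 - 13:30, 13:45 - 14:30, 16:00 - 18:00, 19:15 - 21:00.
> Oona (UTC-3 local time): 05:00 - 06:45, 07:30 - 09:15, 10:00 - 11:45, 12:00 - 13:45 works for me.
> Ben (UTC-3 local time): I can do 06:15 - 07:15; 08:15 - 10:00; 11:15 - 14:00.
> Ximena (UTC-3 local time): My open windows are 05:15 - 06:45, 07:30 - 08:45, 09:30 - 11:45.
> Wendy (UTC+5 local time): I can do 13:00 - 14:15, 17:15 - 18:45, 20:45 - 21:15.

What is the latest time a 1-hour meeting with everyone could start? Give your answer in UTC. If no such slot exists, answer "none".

Divya in UTC: 08:00-08:30, 08:45-09:30, 11:00-13:00, 14:15-16:00 (subtract 5h to convert from UTC+5).
Oona in UTC: 08:00-09:45, 10:30-12:15, 13:00-14:45, 15:00-16:45 (add 3h to convert from UTC-3).
Ben in UTC: 09:15-10:15, 11:15-13:00, 14:15-17:00 (add 3h to convert from UTC-3).
Ximena in UTC: 08:15-09:45, 10:30-11:45, 12:30-14:45 (add 3h to convert from UTC-3).
Wendy in UTC: 08:00-09:15, 12:15-13:45, 15:45-16:15 (subtract 5h to convert from UTC+5).
Divya ∩ Oona: 08:00-08:30, 08:45-09:30, 11:00-12:15, 14:15-14:45, 15:00-16:00.
Divya ∩ Oona ∩ Ben: 09:15-09:30, 11:15-12:15, 14:15-14:45, 15:00-16:00.
Divya ∩ Oona ∩ Ben ∩ Ximena: 09:15-09:30, 11:15-11:45, 14:15-14:45.
Divya ∩ Oona ∩ Ben ∩ Ximena ∩ Wendy: ∅.
There is no time when everyone is free.
No common window is at least 60 minutes long.

none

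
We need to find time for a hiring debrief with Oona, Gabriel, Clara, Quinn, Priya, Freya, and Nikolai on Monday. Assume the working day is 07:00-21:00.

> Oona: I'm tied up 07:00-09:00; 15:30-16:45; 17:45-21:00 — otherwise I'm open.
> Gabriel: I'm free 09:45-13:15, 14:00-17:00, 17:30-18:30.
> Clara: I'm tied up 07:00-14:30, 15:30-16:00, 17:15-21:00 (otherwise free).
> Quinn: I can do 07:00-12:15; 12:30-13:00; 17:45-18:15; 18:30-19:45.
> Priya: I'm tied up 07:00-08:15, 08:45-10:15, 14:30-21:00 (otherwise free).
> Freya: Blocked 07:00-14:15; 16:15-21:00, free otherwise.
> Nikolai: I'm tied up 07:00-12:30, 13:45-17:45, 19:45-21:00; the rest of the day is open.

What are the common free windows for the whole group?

none

Oona free: 09:00-15:30, 16:45-17:45 (invert busy blocks within the working day).
Gabriel free: 09:45-13:15, 14:00-17:00, 17:30-18:30.
Clara free: 14:30-15:30, 16:00-17:15 (invert busy blocks within the working day).
Quinn free: 07:00-12:15, 12:30-13:00, 17:45-18:15, 18:30-19:45.
Priya free: 08:15-08:45, 10:15-14:30 (invert busy blocks within the working day).
Freya free: 14:15-16:15 (invert busy blocks within the working day).
Nikolai free: 12:30-13:45, 17:45-19:45 (invert busy blocks within the working day).
Oona ∩ Gabriel: 09:45-13:15, 14:00-15:30, 16:45-17:00, 17:30-17:45.
Oona ∩ Gabriel ∩ Clara: 14:30-15:30, 16:45-17:00.
Oona ∩ Gabriel ∩ Clara ∩ Quinn: ∅.
Oona ∩ Gabriel ∩ Clara ∩ Quinn ∩ Priya: ∅.
Oona ∩ Gabriel ∩ Clara ∩ Quinn ∩ Priya ∩ Freya: ∅.
Oona ∩ Gabriel ∩ Clara ∩ Quinn ∩ Priya ∩ Freya ∩ Nikolai: ∅.
There is no time when everyone is free.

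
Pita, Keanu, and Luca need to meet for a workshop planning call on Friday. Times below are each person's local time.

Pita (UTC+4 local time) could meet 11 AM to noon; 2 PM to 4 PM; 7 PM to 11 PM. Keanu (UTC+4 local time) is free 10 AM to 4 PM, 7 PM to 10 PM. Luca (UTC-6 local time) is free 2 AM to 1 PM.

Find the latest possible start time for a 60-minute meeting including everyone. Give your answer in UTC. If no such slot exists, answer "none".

17:00

Pita in UTC: 07:00-08:00, 10:00-12:00, 15:00-19:00 (subtract 4h to convert from UTC+4).
Keanu in UTC: 06:00-12:00, 15:00-18:00 (subtract 4h to convert from UTC+4).
Luca in UTC: 08:00-19:00 (add 6h to convert from UTC-6).
Pita ∩ Keanu: 07:00-08:00, 10:00-12:00, 15:00-18:00.
Pita ∩ Keanu ∩ Luca: 10:00-12:00, 15:00-18:00.
The last common window of at least 60 minutes is 15:00-18:00; a 60-minute meeting can start as late as 17:00 and still end by 18:00.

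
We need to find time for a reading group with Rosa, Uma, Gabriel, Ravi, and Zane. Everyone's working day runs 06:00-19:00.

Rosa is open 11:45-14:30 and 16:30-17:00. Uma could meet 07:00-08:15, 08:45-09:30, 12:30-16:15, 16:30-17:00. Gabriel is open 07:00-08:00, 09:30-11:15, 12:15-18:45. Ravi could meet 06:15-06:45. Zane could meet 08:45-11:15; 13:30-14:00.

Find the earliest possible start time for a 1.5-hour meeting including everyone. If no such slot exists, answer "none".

Rosa ∩ Uma: 12:30-14:30, 16:30-17:00.
Rosa ∩ Uma ∩ Gabriel: 12:30-14:30, 16:30-17:00.
Rosa ∩ Uma ∩ Gabriel ∩ Ravi: ∅.
Rosa ∩ Uma ∩ Gabriel ∩ Ravi ∩ Zane: ∅.
There is no time when everyone is free.
No common window is at least 90 minutes long.

none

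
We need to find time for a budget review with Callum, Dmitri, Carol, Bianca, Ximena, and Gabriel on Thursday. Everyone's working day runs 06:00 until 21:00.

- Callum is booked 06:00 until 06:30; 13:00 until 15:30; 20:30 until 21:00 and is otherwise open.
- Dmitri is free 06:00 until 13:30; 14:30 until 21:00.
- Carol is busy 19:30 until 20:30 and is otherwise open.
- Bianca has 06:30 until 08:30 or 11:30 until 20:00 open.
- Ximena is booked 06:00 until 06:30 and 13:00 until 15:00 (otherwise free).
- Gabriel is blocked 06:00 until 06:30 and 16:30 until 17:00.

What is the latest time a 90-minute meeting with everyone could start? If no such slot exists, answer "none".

18:00

Callum free: 06:30-13:00, 15:30-20:30 (invert busy blocks within the working day).
Dmitri free: 06:00-13:30, 14:30-21:00.
Carol free: 06:00-19:30, 20:30-21:00 (invert busy blocks within the working day).
Bianca free: 06:30-08:30, 11:30-20:00.
Ximena free: 06:30-13:00, 15:00-21:00 (invert busy blocks within the working day).
Gabriel free: 06:30-16:30, 17:00-21:00 (invert busy blocks within the working day).
Callum ∩ Dmitri: 06:30-13:00, 15:30-20:30.
Callum ∩ Dmitri ∩ Carol: 06:30-13:00, 15:30-19:30.
Callum ∩ Dmitri ∩ Carol ∩ Bianca: 06:30-08:30, 11:30-13:00, 15:30-19:30.
Callum ∩ Dmitri ∩ Carol ∩ Bianca ∩ Ximena: 06:30-08:30, 11:30-13:00, 15:30-19:30.
Callum ∩ Dmitri ∩ Carol ∩ Bianca ∩ Ximena ∩ Gabriel: 06:30-08:30, 11:30-13:00, 15:30-16:30, 17:00-19:30.
The last common window of at least 90 minutes is 17:00-19:30; a 90-minute meeting can start as late as 18:00 and still end by 19:30.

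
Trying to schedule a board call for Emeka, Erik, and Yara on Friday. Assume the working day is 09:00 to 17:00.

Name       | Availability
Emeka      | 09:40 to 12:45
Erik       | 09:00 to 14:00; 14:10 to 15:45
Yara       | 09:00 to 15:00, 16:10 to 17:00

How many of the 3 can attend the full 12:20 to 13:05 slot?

2

Erik and Yara can make the full 12:20-13:05 slot — that's 2.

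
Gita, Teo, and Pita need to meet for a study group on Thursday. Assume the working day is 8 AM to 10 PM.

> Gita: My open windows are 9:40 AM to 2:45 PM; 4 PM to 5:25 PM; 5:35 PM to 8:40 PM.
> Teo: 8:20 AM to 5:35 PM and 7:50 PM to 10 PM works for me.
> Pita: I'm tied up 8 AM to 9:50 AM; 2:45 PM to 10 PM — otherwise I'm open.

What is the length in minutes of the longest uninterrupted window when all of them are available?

295

Gita free: 09:40-14:45, 16:00-17:25, 17:35-20:40.
Teo free: 08:20-17:35, 19:50-22:00.
Pita free: 09:50-14:45 (invert busy blocks within the working day).
Gita ∩ Teo: 09:40-14:45, 16:00-17:25, 19:50-20:40.
Gita ∩ Teo ∩ Pita: 09:50-14:45.
Those are the intersection windows.
The longest is 09:50-14:45 at 295 minutes.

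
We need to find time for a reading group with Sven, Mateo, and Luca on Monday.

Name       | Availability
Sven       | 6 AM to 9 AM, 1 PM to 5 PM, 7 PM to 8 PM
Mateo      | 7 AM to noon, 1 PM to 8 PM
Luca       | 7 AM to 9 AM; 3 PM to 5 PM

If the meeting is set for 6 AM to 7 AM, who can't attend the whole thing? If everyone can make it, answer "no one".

Sven: free for 06:00-07:00. Mateo: not fully free for 06:00-07:00. Luca: not fully free for 06:00-07:00.

Luca, Mateo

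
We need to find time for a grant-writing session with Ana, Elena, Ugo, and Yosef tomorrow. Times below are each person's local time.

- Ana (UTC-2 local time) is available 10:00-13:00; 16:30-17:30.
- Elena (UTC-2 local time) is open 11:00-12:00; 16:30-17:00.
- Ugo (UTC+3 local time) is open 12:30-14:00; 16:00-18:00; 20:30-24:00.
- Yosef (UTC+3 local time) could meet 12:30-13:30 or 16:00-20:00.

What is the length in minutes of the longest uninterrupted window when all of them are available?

60

Ana in UTC: 12:00-15:00, 18:30-19:30 (add 2h to convert from UTC-2).
Elena in UTC: 13:00-14:00, 18:30-19:00 (add 2h to convert from UTC-2).
Ugo in UTC: 09:30-11:00, 13:00-15:00, 17:30-21:00 (subtract 3h to convert from UTC+3).
Yosef in UTC: 09:30-10:30, 13:00-17:00 (subtract 3h to convert from UTC+3).
Ana ∩ Elena: 13:00-14:00, 18:30-19:00.
Ana ∩ Elena ∩ Ugo: 13:00-14:00, 18:30-19:00.
Ana ∩ Elena ∩ Ugo ∩ Yosef: 13:00-14:00.
The longest is 13:00-14:00 at 60 minutes.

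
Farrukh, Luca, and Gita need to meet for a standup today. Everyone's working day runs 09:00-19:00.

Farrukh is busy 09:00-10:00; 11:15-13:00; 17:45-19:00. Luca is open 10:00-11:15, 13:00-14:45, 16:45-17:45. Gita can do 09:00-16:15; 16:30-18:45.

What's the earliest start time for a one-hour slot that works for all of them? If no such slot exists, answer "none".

10:00

Farrukh free: 10:00-11:15, 13:00-17:45 (invert busy blocks within the working day).
Luca free: 10:00-11:15, 13:00-14:45, 16:45-17:45.
Gita free: 09:00-16:15, 16:30-18:45.
Farrukh ∩ Luca: 10:00-11:15, 13:00-14:45, 16:45-17:45.
Farrukh ∩ Luca ∩ Gita: 10:00-11:15, 13:00-14:45, 16:45-17:45.
Those are the intersection windows.
The first common window of at least 60 minutes is 10:00-11:15, so the earliest start is 10:00.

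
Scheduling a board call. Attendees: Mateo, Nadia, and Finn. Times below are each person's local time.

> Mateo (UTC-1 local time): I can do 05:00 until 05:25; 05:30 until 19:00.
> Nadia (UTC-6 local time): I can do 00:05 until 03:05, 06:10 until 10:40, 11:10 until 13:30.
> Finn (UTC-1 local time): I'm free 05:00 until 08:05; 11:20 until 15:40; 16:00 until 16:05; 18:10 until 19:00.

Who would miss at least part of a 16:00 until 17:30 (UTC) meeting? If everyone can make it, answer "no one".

Mateo in UTC: 06:00-06:25, 06:30-20:00 (add 1h to convert from UTC-1).
Nadia in UTC: 06:05-09:05, 12:10-16:40, 17:10-19:30 (add 6h to convert from UTC-6).
Finn in UTC: 06:00-09:05, 12:20-16:40, 17:00-17:05, 19:10-20:00 (add 1h to convert from UTC-1).
Mateo: free for 16:00-17:30. Nadia: not fully free for 16:00-17:30. Finn: not fully free for 16:00-17:30.

Finn, Nadia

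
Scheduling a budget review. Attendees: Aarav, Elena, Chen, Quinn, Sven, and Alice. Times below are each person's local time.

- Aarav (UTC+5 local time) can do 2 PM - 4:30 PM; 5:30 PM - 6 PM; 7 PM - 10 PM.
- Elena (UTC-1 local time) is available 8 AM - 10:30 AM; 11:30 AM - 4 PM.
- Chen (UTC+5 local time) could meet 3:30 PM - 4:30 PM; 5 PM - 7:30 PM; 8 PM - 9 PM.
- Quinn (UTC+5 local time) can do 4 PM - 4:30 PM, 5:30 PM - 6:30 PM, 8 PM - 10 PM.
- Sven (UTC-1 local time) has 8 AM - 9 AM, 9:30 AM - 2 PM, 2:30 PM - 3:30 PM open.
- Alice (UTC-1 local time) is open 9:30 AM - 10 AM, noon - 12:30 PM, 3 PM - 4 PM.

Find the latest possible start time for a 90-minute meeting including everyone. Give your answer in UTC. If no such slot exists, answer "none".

none

Aarav in UTC: 09:00-11:30, 12:30-13:00, 14:00-17:00 (subtract 5h to convert from UTC+5).
Elena in UTC: 09:00-11:30, 12:30-17:00 (add 1h to convert from UTC-1).
Chen in UTC: 10:30-11:30, 12:00-14:30, 15:00-16:00 (subtract 5h to convert from UTC+5).
Quinn in UTC: 11:00-11:30, 12:30-13:30, 15:00-17:00 (subtract 5h to convert from UTC+5).
Sven in UTC: 09:00-10:00, 10:30-15:00, 15:30-16:30 (add 1h to convert from UTC-1).
Alice in UTC: 10:30-11:00, 13:00-13:30, 16:00-17:00 (add 1h to convert from UTC-1).
Aarav ∩ Elena: 09:00-11:30, 12:30-13:00, 14:00-17:00.
Aarav ∩ Elena ∩ Chen: 10:30-11:30, 12:30-13:00, 14:00-14:30, 15:00-16:00.
Aarav ∩ Elena ∩ Chen ∩ Quinn: 11:00-11:30, 12:30-13:00, 15:00-16:00.
Aarav ∩ Elena ∩ Chen ∩ Quinn ∩ Sven: 11:00-11:30, 12:30-13:00, 15:30-16:00.
Aarav ∩ Elena ∩ Chen ∩ Quinn ∩ Sven ∩ Alice: ∅.
There is no time when everyone is free.
No common window is at least 90 minutes long.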